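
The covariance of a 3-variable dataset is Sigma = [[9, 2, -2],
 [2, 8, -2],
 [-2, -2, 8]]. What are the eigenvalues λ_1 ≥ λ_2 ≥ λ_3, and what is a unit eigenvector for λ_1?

Step 1 — characteristic polynomial p(λ) = det(λI - Sigma) = λ³ - tr·λ² + c_1·λ - det, where tr = trace, c_1 = sum of the principal 2×2 minors, det = det(Sigma):
  tr = 9 + 8 + 8 = 25,
  c_1 = (9·8 - (2)²) + (9·8 - (-2)²) + (8·8 - (-2)²) = 68 + 68 + 60 = 196,
  det = 9·(8·8 - (-2)²) - (2)·((2)·8 - (-2)·(-2)) + (-2)·((2)·(-2) - 8·(-2)) = 9·(60) - (2)·(12) + (-2)·(12) = 492.
  So p(λ) = λ³ - 25λ² + 196λ - 492.
Step 2 — look for an integer root (rational root theorem: any rational root is an integer divisor of 492). Testing λ = 6:
  p(6) = 216 - 900 + 1176 - 492 = 0  ✓
  Dividing out (λ - 6): p(λ) = (λ - 6)(λ² - 19λ + 82).
Step 3 — remaining eigenvalues from the quadratic λ² - 19λ + 82 = 0:
  Δ = 19² - 4·82 = 361 - 328 = 33,  λ = (19 ± √33)/2 = (19 ± 5.7446)/2 ≈ 12.3723 or 6.6277.
  Sorted: λ_1 = 12.3723,  λ_2 = 6.6277,  λ_3 = 6  (check: sum = 25 = tr ✓).

Step 4 — unit eigenvector for λ_1 ≈ 12.3723: v spans the null space of (Sigma - λ_1 I), whose rows are
  r_1 = (-3.3723, 2, -2),  r_2 = (2, -4.3723, -2),  r_3 = (-2, -2, -4.3723).
  v is orthogonal to every row, so take v ∝ r_1 × r_2 = ((2)·(-2) - (-2)·(-4.3723), (-2)·(2) - (-3.3723)·(-2), (-3.3723)·(-4.3723) - (2)·(2)) ≈ (-12.7446, -10.7446, 10.7446).
  Rescale (multiply by -1 so the first nonzero entry is positive): u = (12.7446, 10.7446, -10.7446).
  ||u|| = √((12.7446)² + (10.7446)² + (-10.7446)²) = √(393.3151) ≈ 19.8322,  v_1 = u/||u|| ≈ (0.6426, 0.5418, -0.5418) (||v_1|| = 1).

λ_1 = 12.3723,  λ_2 = 6.6277,  λ_3 = 6;  v_1 ≈ (0.6426, 0.5418, -0.5418)


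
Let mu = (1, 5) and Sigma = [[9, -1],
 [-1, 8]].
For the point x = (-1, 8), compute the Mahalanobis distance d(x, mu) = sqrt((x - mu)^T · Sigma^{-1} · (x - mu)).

Step 1 — centre the observation: (x - mu) = (-2, 3).

Step 2 — invert Sigma. det(Sigma) = 9·8 - (-1)² = 71.
  Sigma^{-1} = (1/det) · [[d, -b], [-b, a]] = [[0.1127, 0.0141],
 [0.0141, 0.1268]].

Step 3 — form the quadratic (x - mu)^T · Sigma^{-1} · (x - mu):
  Sigma^{-1} · (x - mu) = (-0.1831, 0.3521).
  (x - mu)^T · [Sigma^{-1} · (x - mu)] = (-2)·(-0.1831) + (3)·(0.3521) = 1.4225.

Step 4 — take square root: d = √(1.4225) ≈ 1.1927.

d(x, mu) = √(1.4225) ≈ 1.1927


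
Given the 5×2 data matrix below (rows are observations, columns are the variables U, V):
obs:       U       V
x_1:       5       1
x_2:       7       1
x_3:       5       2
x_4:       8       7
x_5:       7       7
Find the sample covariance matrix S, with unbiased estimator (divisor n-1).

Step 1 — column means:
  mean(U) = (5 + 7 + 5 + 8 + 7) / 5 = 32/5 = 6.4
  mean(V) = (1 + 1 + 2 + 7 + 7) / 5 = 18/5 = 3.6

Step 2 — sample covariance S[i,j] = (1/(n-1)) · Σ_k (x_{k,i} - mean_i) · (x_{k,j} - mean_j), with n-1 = 4.
  S[U,U] = ((-1.4)·(-1.4) + (0.6)·(0.6) + (-1.4)·(-1.4) + (1.6)·(1.6) + (0.6)·(0.6)) / 4 = 7.2/4 = 1.8
  S[U,V] = ((-1.4)·(-2.6) + (0.6)·(-2.6) + (-1.4)·(-1.6) + (1.6)·(3.4) + (0.6)·(3.4)) / 4 = 11.8/4 = 2.95
  S[V,V] = ((-2.6)·(-2.6) + (-2.6)·(-2.6) + (-1.6)·(-1.6) + (3.4)·(3.4) + (3.4)·(3.4)) / 4 = 39.2/4 = 9.8

S is symmetric (S[j,i] = S[i,j]). Assembling:

S = [[1.8, 2.95],
 [2.95, 9.8]]


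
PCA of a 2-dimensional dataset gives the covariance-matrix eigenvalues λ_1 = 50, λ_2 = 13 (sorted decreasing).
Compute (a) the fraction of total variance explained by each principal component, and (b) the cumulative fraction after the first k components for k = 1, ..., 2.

Step 1 — total variance = trace(Sigma) = Σ λ_i = 50 + 13 = 63.

Step 2 — fraction explained by component i = λ_i / Σ λ:
  PC1: 50/63 = 0.7937
  PC2: 13/63 = 0.2063

Step 3 — cumulative fraction after k components = (λ_1 + ... + λ_k) / Σ λ:
  k = 1: 50/63 = 0.7937
  k = 2: (50 + 13)/63 = 63/63 = 1

Summary (fraction, with percent):

explained: PC1 0.7937 (79.37%), PC2 0.2063 (20.63%);  cumulative: 0.7937, 1


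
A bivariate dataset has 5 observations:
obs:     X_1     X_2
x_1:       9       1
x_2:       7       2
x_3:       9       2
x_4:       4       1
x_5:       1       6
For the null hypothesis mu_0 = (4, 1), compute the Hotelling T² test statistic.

Step 1 — sample mean vector:
  mean(X_1) = (9 + 7 + 9 + 4 + 1) / 5 = 30/5 = 6
  mean(X_2) = (1 + 2 + 2 + 1 + 6) / 5 = 12/5 = 2.4
  x̄ = (6, 2.4),  deviation x̄ - mu_0 = (6, 2.4) - (4, 1) = (2, 1.4).

Step 2 — sample covariance matrix, S[i,j] = (1/(n-1)) · Σ_k (x_{k,i} - mean_i) · (x_{k,j} - mean_j), divisor n-1 = 4:
  S[X_1,X_1] = ((3)·(3) + (1)·(1) + (3)·(3) + (-2)·(-2) + (-5)·(-5)) / 4 = 48/4 = 12
  S[X_1,X_2] = ((3)·(-1.4) + (1)·(-0.4) + (3)·(-0.4) + (-2)·(-1.4) + (-5)·(3.6)) / 4 = -21/4 = -5.25
  S[X_2,X_2] = ((-1.4)·(-1.4) + (-0.4)·(-0.4) + (-0.4)·(-0.4) + (-1.4)·(-1.4) + (3.6)·(3.6)) / 4 = 17.2/4 = 4.3
  S = [[12, -5.25],
 [-5.25, 4.3]].

Step 3 — invert S. det(S) = 12·4.3 - (-5.25)² = 24.0375.
  S^{-1} = (1/det) · [[d, -b], [-b, a]] = [[0.1789, 0.2184],
 [0.2184, 0.4992]].

Step 4 — quadratic form (x̄ - mu_0)^T · S^{-1} · (x̄ - mu_0):
  S^{-1} · (x̄ - mu_0) = (0.6635, 1.1357),
  (x̄ - mu_0)^T · [...] = (2)·(0.6635) + (1.4)·(1.1357) = 2.9171.

Step 5 — scale by n: T² = 5 · 2.9171 = 14.5855.

T² ≈ 14.5855


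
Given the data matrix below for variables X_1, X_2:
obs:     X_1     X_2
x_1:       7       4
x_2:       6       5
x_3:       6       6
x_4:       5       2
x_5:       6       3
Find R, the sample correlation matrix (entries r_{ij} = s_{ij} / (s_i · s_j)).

Step 1 — column means:
  mean(X_1) = (7 + 6 + 6 + 5 + 6) / 5 = 30/5 = 6
  mean(X_2) = (4 + 5 + 6 + 2 + 3) / 5 = 20/5 = 4

Step 2 — sample variances and covariances s[i,j] = (1/(n-1)) · Σ_k (x_{k,i} - mean_i) · (x_{k,j} - mean_j), with n-1 = 4:
  s[X_1,X_1] = ((1)·(1) + (0)·(0) + (0)·(0) + (-1)·(-1) + (0)·(0)) / 4 = 2/4 = 0.5
  s[X_1,X_2] = ((1)·(0) + (0)·(1) + (0)·(2) + (-1)·(-2) + (0)·(-1)) / 4 = 2/4 = 0.5
  s[X_2,X_2] = ((0)·(0) + (1)·(1) + (2)·(2) + (-2)·(-2) + (-1)·(-1)) / 4 = 10/4 = 2.5
  Sample standard deviations s_i = √(s[i,i]):
  s(X_1) = √(0.5) = 0.7071
  s(X_2) = √(2.5) = 1.5811

Step 3 — r_{ij} = s_{ij} / (s_i · s_j):
  r[X_1,X_1] = 1 (diagonal).
  r[X_1,X_2] = 0.5 / (0.7071 · 1.5811) = 0.5 / 1.118 = 0.4472
  r[X_2,X_2] = 1 (diagonal).

R is symmetric with unit diagonal. Assembling:

R = [[1, 0.4472],
 [0.4472, 1]]


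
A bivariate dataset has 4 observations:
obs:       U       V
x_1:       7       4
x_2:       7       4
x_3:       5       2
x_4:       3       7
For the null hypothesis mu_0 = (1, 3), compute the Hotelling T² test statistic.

Step 1 — sample mean vector:
  mean(U) = (7 + 7 + 5 + 3) / 4 = 22/4 = 5.5
  mean(V) = (4 + 4 + 2 + 7) / 4 = 17/4 = 4.25
  x̄ = (5.5, 4.25),  deviation x̄ - mu_0 = (5.5, 4.25) - (1, 3) = (4.5, 1.25).

Step 2 — sample covariance matrix, S[i,j] = (1/(n-1)) · Σ_k (x_{k,i} - mean_i) · (x_{k,j} - mean_j), divisor n-1 = 3:
  S[U,U] = ((1.5)·(1.5) + (1.5)·(1.5) + (-0.5)·(-0.5) + (-2.5)·(-2.5)) / 3 = 11/3 = 3.6667
  S[U,V] = ((1.5)·(-0.25) + (1.5)·(-0.25) + (-0.5)·(-2.25) + (-2.5)·(2.75)) / 3 = -6.5/3 = -2.1667
  S[V,V] = ((-0.25)·(-0.25) + (-0.25)·(-0.25) + (-2.25)·(-2.25) + (2.75)·(2.75)) / 3 = 12.75/3 = 4.25
  S = [[3.6667, -2.1667],
 [-2.1667, 4.25]].

Step 3 — invert S. det(S) = 3.6667·4.25 - (-2.1667)² = 10.8889.
  S^{-1} = (1/det) · [[d, -b], [-b, a]] = [[0.3903, 0.199],
 [0.199, 0.3367]].

Step 4 — quadratic form (x̄ - mu_0)^T · S^{-1} · (x̄ - mu_0):
  S^{-1} · (x̄ - mu_0) = (2.0051, 1.3163),
  (x̄ - mu_0)^T · [...] = (4.5)·(2.0051) + (1.25)·(1.3163) = 10.6684.

Step 5 — scale by n: T² = 4 · 10.6684 = 42.6735.

T² ≈ 42.6735


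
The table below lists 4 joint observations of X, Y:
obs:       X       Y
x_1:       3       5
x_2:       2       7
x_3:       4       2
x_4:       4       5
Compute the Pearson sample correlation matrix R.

Step 1 — column means:
  mean(X) = (3 + 2 + 4 + 4) / 4 = 13/4 = 3.25
  mean(Y) = (5 + 7 + 2 + 5) / 4 = 19/4 = 4.75

Step 2 — sample variances and covariances s[i,j] = (1/(n-1)) · Σ_k (x_{k,i} - mean_i) · (x_{k,j} - mean_j), with n-1 = 3:
  s[X,X] = ((-0.25)·(-0.25) + (-1.25)·(-1.25) + (0.75)·(0.75) + (0.75)·(0.75)) / 3 = 2.75/3 = 0.9167
  s[X,Y] = ((-0.25)·(0.25) + (-1.25)·(2.25) + (0.75)·(-2.75) + (0.75)·(0.25)) / 3 = -4.75/3 = -1.5833
  s[Y,Y] = ((0.25)·(0.25) + (2.25)·(2.25) + (-2.75)·(-2.75) + (0.25)·(0.25)) / 3 = 12.75/3 = 4.25
  Sample standard deviations s_i = √(s[i,i]):
  s(X) = √(0.9167) = 0.9574
  s(Y) = √(4.25) = 2.0616

Step 3 — r_{ij} = s_{ij} / (s_i · s_j):
  r[X,X] = 1 (diagonal).
  r[X,Y] = -1.5833 / (0.9574 · 2.0616) = -1.5833 / 1.9738 = -0.8022
  r[Y,Y] = 1 (diagonal).

R is symmetric with unit diagonal. Assembling:

R = [[1, -0.8022],
 [-0.8022, 1]]


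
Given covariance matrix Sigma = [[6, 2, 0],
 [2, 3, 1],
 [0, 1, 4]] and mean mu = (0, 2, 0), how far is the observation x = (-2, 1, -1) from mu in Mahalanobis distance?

Step 1 — centre the observation: (x - mu) = (-2, -1, -1).

Step 2 — invert Sigma (cofactor / det for 3×3, or solve directly):
  Sigma^{-1} = [[0.22, -0.16, 0.04],
 [-0.16, 0.48, -0.12],
 [0.04, -0.12, 0.28]].

Step 3 — form the quadratic (x - mu)^T · Sigma^{-1} · (x - mu):
  Sigma^{-1} · (x - mu) = (-0.32, -0.04, -0.24).
  (x - mu)^T · [Sigma^{-1} · (x - mu)] = (-2)·(-0.32) + (-1)·(-0.04) + (-1)·(-0.24) = 0.92.

Step 4 — take square root: d = √(0.92) ≈ 0.9592.

d(x, mu) = √(0.92) ≈ 0.9592


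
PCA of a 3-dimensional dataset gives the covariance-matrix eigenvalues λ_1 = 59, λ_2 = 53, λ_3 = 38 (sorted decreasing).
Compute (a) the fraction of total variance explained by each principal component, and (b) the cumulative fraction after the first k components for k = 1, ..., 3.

Step 1 — total variance = trace(Sigma) = Σ λ_i = 59 + 53 + 38 = 150.

Step 2 — fraction explained by component i = λ_i / Σ λ:
  PC1: 59/150 = 0.3933
  PC2: 53/150 = 0.3533
  PC3: 38/150 = 0.2533

Step 3 — cumulative fraction after k components = (λ_1 + ... + λ_k) / Σ λ:
  k = 1: 59/150 = 0.3933
  k = 2: (59 + 53)/150 = 112/150 = 0.7467
  k = 3: (59 + 53 + 38)/150 = 150/150 = 1

Summary (fraction, with percent):

explained: PC1 0.3933 (39.33%), PC2 0.3533 (35.33%), PC3 0.2533 (25.33%);  cumulative: 0.3933, 0.7467, 1


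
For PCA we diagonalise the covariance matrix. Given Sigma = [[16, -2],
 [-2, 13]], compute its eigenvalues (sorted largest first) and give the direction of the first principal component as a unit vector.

Step 1 — characteristic polynomial of 2×2 Sigma:
  det(Sigma - λI) = λ² - trace · λ + det = 0.
  trace = 16 + 13 = 29, det = 16·13 - (-2)² = 204.
Step 2 — discriminant:
  Δ = trace² - 4·det = 841 - 816 = 25.
Step 3 — eigenvalues:
  λ = (trace ± √Δ)/2 = (29 ± 5)/2,
  λ_1 = 17,  λ_2 = 12.

Step 4 — unit eigenvector for λ_1: solve (Sigma - λ_1 I)v = 0. First row:
  (16 - 17)·v_x + (-2)·v_y = 0, i.e. (-1)·v_x + (-2)·v_y = 0,
  so v ∝ (b, λ_1 - a) = (-2, 1); multiply by -1 so the first entry is positive: u = (2, -1).
  ||u|| = √((2)² + (-1)²) = √(5) ≈ 2.2361,
  v_1 = u/||u|| ≈ (0.8944, -0.4472) (||v_1|| = 1).

λ_1 = 17,  λ_2 = 12;  v_1 ≈ (0.8944, -0.4472)


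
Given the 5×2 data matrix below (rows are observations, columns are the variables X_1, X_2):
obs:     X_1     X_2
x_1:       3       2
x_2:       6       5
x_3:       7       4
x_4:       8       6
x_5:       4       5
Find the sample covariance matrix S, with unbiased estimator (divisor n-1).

Step 1 — column means:
  mean(X_1) = (3 + 6 + 7 + 8 + 4) / 5 = 28/5 = 5.6
  mean(X_2) = (2 + 5 + 4 + 6 + 5) / 5 = 22/5 = 4.4

Step 2 — sample covariance S[i,j] = (1/(n-1)) · Σ_k (x_{k,i} - mean_i) · (x_{k,j} - mean_j), with n-1 = 4.
  S[X_1,X_1] = ((-2.6)·(-2.6) + (0.4)·(0.4) + (1.4)·(1.4) + (2.4)·(2.4) + (-1.6)·(-1.6)) / 4 = 17.2/4 = 4.3
  S[X_1,X_2] = ((-2.6)·(-2.4) + (0.4)·(0.6) + (1.4)·(-0.4) + (2.4)·(1.6) + (-1.6)·(0.6)) / 4 = 8.8/4 = 2.2
  S[X_2,X_2] = ((-2.4)·(-2.4) + (0.6)·(0.6) + (-0.4)·(-0.4) + (1.6)·(1.6) + (0.6)·(0.6)) / 4 = 9.2/4 = 2.3

S is symmetric (S[j,i] = S[i,j]). Assembling:

S = [[4.3, 2.2],
 [2.2, 2.3]]


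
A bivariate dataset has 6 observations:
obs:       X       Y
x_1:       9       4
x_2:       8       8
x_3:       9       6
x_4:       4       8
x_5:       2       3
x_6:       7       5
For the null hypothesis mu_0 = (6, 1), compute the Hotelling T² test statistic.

Step 1 — sample mean vector:
  mean(X) = (9 + 8 + 9 + 4 + 2 + 7) / 6 = 39/6 = 6.5
  mean(Y) = (4 + 8 + 6 + 8 + 3 + 5) / 6 = 34/6 = 5.6667
  x̄ = (6.5, 5.6667),  deviation x̄ - mu_0 = (6.5, 5.6667) - (6, 1) = (0.5, 4.6667).

Step 2 — sample covariance matrix, S[i,j] = (1/(n-1)) · Σ_k (x_{k,i} - mean_i) · (x_{k,j} - mean_j), divisor n-1 = 5:
  S[X,X] = ((2.5)·(2.5) + (1.5)·(1.5) + (2.5)·(2.5) + (-2.5)·(-2.5) + (-4.5)·(-4.5) + (0.5)·(0.5)) / 5 = 41.5/5 = 8.3
  S[X,Y] = ((2.5)·(-1.6667) + (1.5)·(2.3333) + (2.5)·(0.3333) + (-2.5)·(2.3333) + (-4.5)·(-2.6667) + (0.5)·(-0.6667)) / 5 = 6/5 = 1.2
  S[Y,Y] = ((-1.6667)·(-1.6667) + (2.3333)·(2.3333) + (0.3333)·(0.3333) + (2.3333)·(2.3333) + (-2.6667)·(-2.6667) + (-0.6667)·(-0.6667)) / 5 = 21.3333/5 = 4.2667
  S = [[8.3, 1.2],
 [1.2, 4.2667]].

Step 3 — invert S. det(S) = 8.3·4.2667 - (1.2)² = 33.9733.
  S^{-1} = (1/det) · [[d, -b], [-b, a]] = [[0.1256, -0.0353],
 [-0.0353, 0.2443]].

Step 4 — quadratic form (x̄ - mu_0)^T · S^{-1} · (x̄ - mu_0):
  S^{-1} · (x̄ - mu_0) = (-0.102, 1.1224),
  (x̄ - mu_0)^T · [...] = (0.5)·(-0.102) + (4.6667)·(1.1224) = 5.1871.

Step 5 — scale by n: T² = 6 · 5.1871 = 31.1224.

T² ≈ 31.1224


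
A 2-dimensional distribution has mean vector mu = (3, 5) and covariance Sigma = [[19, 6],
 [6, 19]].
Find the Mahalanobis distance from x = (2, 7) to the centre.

Step 1 — centre the observation: (x - mu) = (-1, 2).

Step 2 — invert Sigma. det(Sigma) = 19·19 - (6)² = 325.
  Sigma^{-1} = (1/det) · [[d, -b], [-b, a]] = [[0.0585, -0.0185],
 [-0.0185, 0.0585]].

Step 3 — form the quadratic (x - mu)^T · Sigma^{-1} · (x - mu):
  Sigma^{-1} · (x - mu) = (-0.0954, 0.1354).
  (x - mu)^T · [Sigma^{-1} · (x - mu)] = (-1)·(-0.0954) + (2)·(0.1354) = 0.3662.

Step 4 — take square root: d = √(0.3662) ≈ 0.6051.

d(x, mu) = √(0.3662) ≈ 0.6051


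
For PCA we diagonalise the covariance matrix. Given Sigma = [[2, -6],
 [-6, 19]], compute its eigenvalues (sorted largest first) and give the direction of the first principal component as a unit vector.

Step 1 — characteristic polynomial of 2×2 Sigma:
  det(Sigma - λI) = λ² - trace · λ + det = 0.
  trace = 2 + 19 = 21, det = 2·19 - (-6)² = 2.
Step 2 — discriminant:
  Δ = trace² - 4·det = 441 - 8 = 433.
Step 3 — eigenvalues:
  λ = (trace ± √Δ)/2 = (21 ± 20.8087)/2,
  λ_1 = 20.9043,  λ_2 = 0.0957.

Step 4 — unit eigenvector for λ_1: solve (Sigma - λ_1 I)v = 0. First row:
  (2 - 20.9043)·v_x + (-6)·v_y = 0, i.e. (-18.9043)·v_x + (-6)·v_y = 0,
  so v ∝ (b, λ_1 - a) = (-6, 18.9043); multiply by -1 so the first entry is positive: u = (6, -18.9043).
  ||u|| = √((6)² + (-18.9043)²) = √(393.3735) ≈ 19.8336,
  v_1 = u/||u|| ≈ (0.3025, -0.9531) (||v_1|| = 1).

λ_1 = 20.9043,  λ_2 = 0.0957;  v_1 ≈ (0.3025, -0.9531)


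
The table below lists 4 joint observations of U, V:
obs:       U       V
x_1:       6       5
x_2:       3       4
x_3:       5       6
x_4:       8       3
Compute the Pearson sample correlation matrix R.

Step 1 — column means:
  mean(U) = (6 + 3 + 5 + 8) / 4 = 22/4 = 5.5
  mean(V) = (5 + 4 + 6 + 3) / 4 = 18/4 = 4.5

Step 2 — sample variances and covariances s[i,j] = (1/(n-1)) · Σ_k (x_{k,i} - mean_i) · (x_{k,j} - mean_j), with n-1 = 3:
  s[U,U] = ((0.5)·(0.5) + (-2.5)·(-2.5) + (-0.5)·(-0.5) + (2.5)·(2.5)) / 3 = 13/3 = 4.3333
  s[U,V] = ((0.5)·(0.5) + (-2.5)·(-0.5) + (-0.5)·(1.5) + (2.5)·(-1.5)) / 3 = -3/3 = -1
  s[V,V] = ((0.5)·(0.5) + (-0.5)·(-0.5) + (1.5)·(1.5) + (-1.5)·(-1.5)) / 3 = 5/3 = 1.6667
  Sample standard deviations s_i = √(s[i,i]):
  s(U) = √(4.3333) = 2.0817
  s(V) = √(1.6667) = 1.291

Step 3 — r_{ij} = s_{ij} / (s_i · s_j):
  r[U,U] = 1 (diagonal).
  r[U,V] = -1 / (2.0817 · 1.291) = -1 / 2.6874 = -0.3721
  r[V,V] = 1 (diagonal).

R is symmetric with unit diagonal. Assembling:

R = [[1, -0.3721],
 [-0.3721, 1]]


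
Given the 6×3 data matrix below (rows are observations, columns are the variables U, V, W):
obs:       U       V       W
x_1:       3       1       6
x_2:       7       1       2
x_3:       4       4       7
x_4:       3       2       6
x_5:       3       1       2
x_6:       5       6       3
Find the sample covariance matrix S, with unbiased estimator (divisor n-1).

Step 1 — column means:
  mean(U) = (3 + 7 + 4 + 3 + 3 + 5) / 6 = 25/6 = 4.1667
  mean(V) = (1 + 1 + 4 + 2 + 1 + 6) / 6 = 15/6 = 2.5
  mean(W) = (6 + 2 + 7 + 6 + 2 + 3) / 6 = 26/6 = 4.3333

Step 2 — sample covariance S[i,j] = (1/(n-1)) · Σ_k (x_{k,i} - mean_i) · (x_{k,j} - mean_j), with n-1 = 5.
  S[U,U] = ((-1.1667)·(-1.1667) + (2.8333)·(2.8333) + (-0.1667)·(-0.1667) + (-1.1667)·(-1.1667) + (-1.1667)·(-1.1667) + (0.8333)·(0.8333)) / 5 = 12.8333/5 = 2.5667
  S[U,V] = ((-1.1667)·(-1.5) + (2.8333)·(-1.5) + (-0.1667)·(1.5) + (-1.1667)·(-0.5) + (-1.1667)·(-1.5) + (0.8333)·(3.5)) / 5 = 2.5/5 = 0.5
  S[U,W] = ((-1.1667)·(1.6667) + (2.8333)·(-2.3333) + (-0.1667)·(2.6667) + (-1.1667)·(1.6667) + (-1.1667)·(-2.3333) + (0.8333)·(-1.3333)) / 5 = -9.3333/5 = -1.8667
  S[V,V] = ((-1.5)·(-1.5) + (-1.5)·(-1.5) + (1.5)·(1.5) + (-0.5)·(-0.5) + (-1.5)·(-1.5) + (3.5)·(3.5)) / 5 = 21.5/5 = 4.3
  S[V,W] = ((-1.5)·(1.6667) + (-1.5)·(-2.3333) + (1.5)·(2.6667) + (-0.5)·(1.6667) + (-1.5)·(-2.3333) + (3.5)·(-1.3333)) / 5 = 3/5 = 0.6
  S[W,W] = ((1.6667)·(1.6667) + (-2.3333)·(-2.3333) + (2.6667)·(2.6667) + (1.6667)·(1.6667) + (-2.3333)·(-2.3333) + (-1.3333)·(-1.3333)) / 5 = 25.3333/5 = 5.0667

S is symmetric (S[j,i] = S[i,j]). Assembling:

S = [[2.5667, 0.5, -1.8667],
 [0.5, 4.3, 0.6],
 [-1.8667, 0.6, 5.0667]]


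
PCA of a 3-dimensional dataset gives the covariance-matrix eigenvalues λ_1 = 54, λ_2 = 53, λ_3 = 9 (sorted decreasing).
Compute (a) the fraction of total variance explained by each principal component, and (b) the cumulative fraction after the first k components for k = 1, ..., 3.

Step 1 — total variance = trace(Sigma) = Σ λ_i = 54 + 53 + 9 = 116.

Step 2 — fraction explained by component i = λ_i / Σ λ:
  PC1: 54/116 = 0.4655
  PC2: 53/116 = 0.4569
  PC3: 9/116 = 0.0776

Step 3 — cumulative fraction after k components = (λ_1 + ... + λ_k) / Σ λ:
  k = 1: 54/116 = 0.4655
  k = 2: (54 + 53)/116 = 107/116 = 0.9224
  k = 3: (54 + 53 + 9)/116 = 116/116 = 1

Summary (fraction, with percent):

explained: PC1 0.4655 (46.55%), PC2 0.4569 (45.69%), PC3 0.0776 (7.76%);  cumulative: 0.4655, 0.9224, 1


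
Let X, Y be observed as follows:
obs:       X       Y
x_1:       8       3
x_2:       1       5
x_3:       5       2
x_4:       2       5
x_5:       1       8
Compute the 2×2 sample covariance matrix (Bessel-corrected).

Step 1 — column means:
  mean(X) = (8 + 1 + 5 + 2 + 1) / 5 = 17/5 = 3.4
  mean(Y) = (3 + 5 + 2 + 5 + 8) / 5 = 23/5 = 4.6

Step 2 — sample covariance S[i,j] = (1/(n-1)) · Σ_k (x_{k,i} - mean_i) · (x_{k,j} - mean_j), with n-1 = 4.
  S[X,X] = ((4.6)·(4.6) + (-2.4)·(-2.4) + (1.6)·(1.6) + (-1.4)·(-1.4) + (-2.4)·(-2.4)) / 4 = 37.2/4 = 9.3
  S[X,Y] = ((4.6)·(-1.6) + (-2.4)·(0.4) + (1.6)·(-2.6) + (-1.4)·(0.4) + (-2.4)·(3.4)) / 4 = -21.2/4 = -5.3
  S[Y,Y] = ((-1.6)·(-1.6) + (0.4)·(0.4) + (-2.6)·(-2.6) + (0.4)·(0.4) + (3.4)·(3.4)) / 4 = 21.2/4 = 5.3

S is symmetric (S[j,i] = S[i,j]). Assembling:

S = [[9.3, -5.3],
 [-5.3, 5.3]]


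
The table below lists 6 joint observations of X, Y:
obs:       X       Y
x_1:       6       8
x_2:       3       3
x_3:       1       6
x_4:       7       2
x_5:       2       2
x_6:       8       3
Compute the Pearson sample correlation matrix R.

Step 1 — column means:
  mean(X) = (6 + 3 + 1 + 7 + 2 + 8) / 6 = 27/6 = 4.5
  mean(Y) = (8 + 3 + 6 + 2 + 2 + 3) / 6 = 24/6 = 4

Step 2 — sample variances and covariances s[i,j] = (1/(n-1)) · Σ_k (x_{k,i} - mean_i) · (x_{k,j} - mean_j), with n-1 = 5:
  s[X,X] = ((1.5)·(1.5) + (-1.5)·(-1.5) + (-3.5)·(-3.5) + (2.5)·(2.5) + (-2.5)·(-2.5) + (3.5)·(3.5)) / 5 = 41.5/5 = 8.3
  s[X,Y] = ((1.5)·(4) + (-1.5)·(-1) + (-3.5)·(2) + (2.5)·(-2) + (-2.5)·(-2) + (3.5)·(-1)) / 5 = -3/5 = -0.6
  s[Y,Y] = ((4)·(4) + (-1)·(-1) + (2)·(2) + (-2)·(-2) + (-2)·(-2) + (-1)·(-1)) / 5 = 30/5 = 6
  Sample standard deviations s_i = √(s[i,i]):
  s(X) = √(8.3) = 2.881
  s(Y) = √(6) = 2.4495

Step 3 — r_{ij} = s_{ij} / (s_i · s_j):
  r[X,X] = 1 (diagonal).
  r[X,Y] = -0.6 / (2.881 · 2.4495) = -0.6 / 7.0569 = -0.085
  r[Y,Y] = 1 (diagonal).

R is symmetric with unit diagonal. Assembling:

R = [[1, -0.085],
 [-0.085, 1]]


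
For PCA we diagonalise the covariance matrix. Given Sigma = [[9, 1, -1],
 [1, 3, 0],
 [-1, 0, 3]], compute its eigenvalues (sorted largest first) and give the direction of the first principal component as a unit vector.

Step 1 — characteristic polynomial p(λ) = det(λI - Sigma) = λ³ - tr·λ² + c_1·λ - det, where tr = trace, c_1 = sum of the principal 2×2 minors, det = det(Sigma):
  tr = 9 + 3 + 3 = 15,
  c_1 = (9·3 - (1)²) + (9·3 - (-1)²) + (3·3 - (0)²) = 26 + 26 + 9 = 61,
  det = 9·(3·3 - (0)²) - (1)·((1)·3 - (0)·(-1)) + (-1)·((1)·(0) - 3·(-1)) = 9·(9) - (1)·(3) + (-1)·(3) = 75.
  So p(λ) = λ³ - 15λ² + 61λ - 75.
Step 2 — look for an integer root (rational root theorem: any rational root is an integer divisor of 75). Testing λ = 3:
  p(3) = 27 - 135 + 183 - 75 = 0  ✓
  Dividing out (λ - 3): p(λ) = (λ - 3)(λ² - 12λ + 25).
Step 3 — remaining eigenvalues from the quadratic λ² - 12λ + 25 = 0:
  Δ = 12² - 4·25 = 144 - 100 = 44,  λ = (12 ± √44)/2 = (12 ± 6.6332)/2 ≈ 9.3166 or 2.6834.
  Sorted: λ_1 = 9.3166,  λ_2 = 3,  λ_3 = 2.6834  (check: sum = 15 = tr ✓).

Step 4 — unit eigenvector for λ_1 ≈ 9.3166: v spans the null space of (Sigma - λ_1 I), whose rows are
  r_1 = (-0.3166, 1, -1),  r_2 = (1, -6.3166, 0),  r_3 = (-1, 0, -6.3166).
  v is orthogonal to every row, so take v ∝ r_1 × r_2 = ((1)·(0) - (-1)·(-6.3166), (-1)·(1) - (-0.3166)·(0), (-0.3166)·(-6.3166) - (1)·(1)) ≈ (-6.3166, -1, 1).
  Rescale (multiply by -1 so the first nonzero entry is positive): u = (6.3166, 1, -1).
  ||u|| = √((6.3166)² + (1)² + (-1)²) = √(41.8997) ≈ 6.473,  v_1 = u/||u|| ≈ (0.9758, 0.1545, -0.1545) (||v_1|| = 1).

λ_1 = 9.3166,  λ_2 = 3,  λ_3 = 2.6834;  v_1 ≈ (0.9758, 0.1545, -0.1545)


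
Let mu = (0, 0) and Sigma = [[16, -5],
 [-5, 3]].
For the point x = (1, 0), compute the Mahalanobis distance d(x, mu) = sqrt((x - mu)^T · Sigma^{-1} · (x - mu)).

Step 1 — centre the observation: (x - mu) = (1, 0).

Step 2 — invert Sigma. det(Sigma) = 16·3 - (-5)² = 23.
  Sigma^{-1} = (1/det) · [[d, -b], [-b, a]] = [[0.1304, 0.2174],
 [0.2174, 0.6957]].

Step 3 — form the quadratic (x - mu)^T · Sigma^{-1} · (x - mu):
  Sigma^{-1} · (x - mu) = (0.1304, 0.2174).
  (x - mu)^T · [Sigma^{-1} · (x - mu)] = (1)·(0.1304) + (0)·(0.2174) = 0.1304.

Step 4 — take square root: d = √(0.1304) ≈ 0.3612.

d(x, mu) = √(0.1304) ≈ 0.3612


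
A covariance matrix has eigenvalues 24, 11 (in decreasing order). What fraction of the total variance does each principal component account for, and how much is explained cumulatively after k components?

Step 1 — total variance = trace(Sigma) = Σ λ_i = 24 + 11 = 35.

Step 2 — fraction explained by component i = λ_i / Σ λ:
  PC1: 24/35 = 0.6857
  PC2: 11/35 = 0.3143

Step 3 — cumulative fraction after k components = (λ_1 + ... + λ_k) / Σ λ:
  k = 1: 24/35 = 0.6857
  k = 2: (24 + 11)/35 = 35/35 = 1

Summary (fraction, with percent):

explained: PC1 0.6857 (68.57%), PC2 0.3143 (31.43%);  cumulative: 0.6857, 1


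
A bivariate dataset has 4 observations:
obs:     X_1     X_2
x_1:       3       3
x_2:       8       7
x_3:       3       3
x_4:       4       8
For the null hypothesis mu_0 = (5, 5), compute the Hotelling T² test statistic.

Step 1 — sample mean vector:
  mean(X_1) = (3 + 8 + 3 + 4) / 4 = 18/4 = 4.5
  mean(X_2) = (3 + 7 + 3 + 8) / 4 = 21/4 = 5.25
  x̄ = (4.5, 5.25),  deviation x̄ - mu_0 = (4.5, 5.25) - (5, 5) = (-0.5, 0.25).

Step 2 — sample covariance matrix, S[i,j] = (1/(n-1)) · Σ_k (x_{k,i} - mean_i) · (x_{k,j} - mean_j), divisor n-1 = 3:
  S[X_1,X_1] = ((-1.5)·(-1.5) + (3.5)·(3.5) + (-1.5)·(-1.5) + (-0.5)·(-0.5)) / 3 = 17/3 = 5.6667
  S[X_1,X_2] = ((-1.5)·(-2.25) + (3.5)·(1.75) + (-1.5)·(-2.25) + (-0.5)·(2.75)) / 3 = 11.5/3 = 3.8333
  S[X_2,X_2] = ((-2.25)·(-2.25) + (1.75)·(1.75) + (-2.25)·(-2.25) + (2.75)·(2.75)) / 3 = 20.75/3 = 6.9167
  S = [[5.6667, 3.8333],
 [3.8333, 6.9167]].

Step 3 — invert S. det(S) = 5.6667·6.9167 - (3.8333)² = 24.5.
  S^{-1} = (1/det) · [[d, -b], [-b, a]] = [[0.2823, -0.1565],
 [-0.1565, 0.2313]].

Step 4 — quadratic form (x̄ - mu_0)^T · S^{-1} · (x̄ - mu_0):
  S^{-1} · (x̄ - mu_0) = (-0.1803, 0.1361),
  (x̄ - mu_0)^T · [...] = (-0.5)·(-0.1803) + (0.25)·(0.1361) = 0.1241.

Step 5 — scale by n: T² = 4 · 0.1241 = 0.4966.

T² ≈ 0.4966


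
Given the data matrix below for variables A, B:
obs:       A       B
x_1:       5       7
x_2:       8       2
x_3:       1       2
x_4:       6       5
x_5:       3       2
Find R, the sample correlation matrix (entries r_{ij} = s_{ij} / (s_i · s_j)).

Step 1 — column means:
  mean(A) = (5 + 8 + 1 + 6 + 3) / 5 = 23/5 = 4.6
  mean(B) = (7 + 2 + 2 + 5 + 2) / 5 = 18/5 = 3.6

Step 2 — sample variances and covariances s[i,j] = (1/(n-1)) · Σ_k (x_{k,i} - mean_i) · (x_{k,j} - mean_j), with n-1 = 4:
  s[A,A] = ((0.4)·(0.4) + (3.4)·(3.4) + (-3.6)·(-3.6) + (1.4)·(1.4) + (-1.6)·(-1.6)) / 4 = 29.2/4 = 7.3
  s[A,B] = ((0.4)·(3.4) + (3.4)·(-1.6) + (-3.6)·(-1.6) + (1.4)·(1.4) + (-1.6)·(-1.6)) / 4 = 6.2/4 = 1.55
  s[B,B] = ((3.4)·(3.4) + (-1.6)·(-1.6) + (-1.6)·(-1.6) + (1.4)·(1.4) + (-1.6)·(-1.6)) / 4 = 21.2/4 = 5.3
  Sample standard deviations s_i = √(s[i,i]):
  s(A) = √(7.3) = 2.7019
  s(B) = √(5.3) = 2.3022

Step 3 — r_{ij} = s_{ij} / (s_i · s_j):
  r[A,A] = 1 (diagonal).
  r[A,B] = 1.55 / (2.7019 · 2.3022) = 1.55 / 6.2201 = 0.2492
  r[B,B] = 1 (diagonal).

R is symmetric with unit diagonal. Assembling:

R = [[1, 0.2492],
 [0.2492, 1]]


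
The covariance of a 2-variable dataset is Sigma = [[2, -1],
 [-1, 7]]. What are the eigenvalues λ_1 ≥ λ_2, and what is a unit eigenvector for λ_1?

Step 1 — characteristic polynomial of 2×2 Sigma:
  det(Sigma - λI) = λ² - trace · λ + det = 0.
  trace = 2 + 7 = 9, det = 2·7 - (-1)² = 13.
Step 2 — discriminant:
  Δ = trace² - 4·det = 81 - 52 = 29.
Step 3 — eigenvalues:
  λ = (trace ± √Δ)/2 = (9 ± 5.3852)/2,
  λ_1 = 7.1926,  λ_2 = 1.8074.

Step 4 — unit eigenvector for λ_1: solve (Sigma - λ_1 I)v = 0. First row:
  (2 - 7.1926)·v_x + (-1)·v_y = 0, i.e. (-5.1926)·v_x + (-1)·v_y = 0,
  so v ∝ (b, λ_1 - a) = (-1, 5.1926); multiply by -1 so the first entry is positive: u = (1, -5.1926).
  ||u|| = √((1)² + (-5.1926)²) = √(27.9629) ≈ 5.288,
  v_1 = u/||u|| ≈ (0.1891, -0.982) (||v_1|| = 1).

λ_1 = 7.1926,  λ_2 = 1.8074;  v_1 ≈ (0.1891, -0.982)


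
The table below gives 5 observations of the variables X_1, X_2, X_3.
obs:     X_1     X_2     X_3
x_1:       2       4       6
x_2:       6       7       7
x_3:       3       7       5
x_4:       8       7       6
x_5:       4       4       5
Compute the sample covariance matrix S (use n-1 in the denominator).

Step 1 — column means:
  mean(X_1) = (2 + 6 + 3 + 8 + 4) / 5 = 23/5 = 4.6
  mean(X_2) = (4 + 7 + 7 + 7 + 4) / 5 = 29/5 = 5.8
  mean(X_3) = (6 + 7 + 5 + 6 + 5) / 5 = 29/5 = 5.8

Step 2 — sample covariance S[i,j] = (1/(n-1)) · Σ_k (x_{k,i} - mean_i) · (x_{k,j} - mean_j), with n-1 = 4.
  S[X_1,X_1] = ((-2.6)·(-2.6) + (1.4)·(1.4) + (-1.6)·(-1.6) + (3.4)·(3.4) + (-0.6)·(-0.6)) / 4 = 23.2/4 = 5.8
  S[X_1,X_2] = ((-2.6)·(-1.8) + (1.4)·(1.2) + (-1.6)·(1.2) + (3.4)·(1.2) + (-0.6)·(-1.8)) / 4 = 9.6/4 = 2.4
  S[X_1,X_3] = ((-2.6)·(0.2) + (1.4)·(1.2) + (-1.6)·(-0.8) + (3.4)·(0.2) + (-0.6)·(-0.8)) / 4 = 3.6/4 = 0.9
  S[X_2,X_2] = ((-1.8)·(-1.8) + (1.2)·(1.2) + (1.2)·(1.2) + (1.2)·(1.2) + (-1.8)·(-1.8)) / 4 = 10.8/4 = 2.7
  S[X_2,X_3] = ((-1.8)·(0.2) + (1.2)·(1.2) + (1.2)·(-0.8) + (1.2)·(0.2) + (-1.8)·(-0.8)) / 4 = 1.8/4 = 0.45
  S[X_3,X_3] = ((0.2)·(0.2) + (1.2)·(1.2) + (-0.8)·(-0.8) + (0.2)·(0.2) + (-0.8)·(-0.8)) / 4 = 2.8/4 = 0.7

S is symmetric (S[j,i] = S[i,j]). Assembling:

S = [[5.8, 2.4, 0.9],
 [2.4, 2.7, 0.45],
 [0.9, 0.45, 0.7]]


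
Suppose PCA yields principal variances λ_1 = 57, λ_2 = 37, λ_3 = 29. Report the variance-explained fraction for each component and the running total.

Step 1 — total variance = trace(Sigma) = Σ λ_i = 57 + 37 + 29 = 123.

Step 2 — fraction explained by component i = λ_i / Σ λ:
  PC1: 57/123 = 0.4634
  PC2: 37/123 = 0.3008
  PC3: 29/123 = 0.2358

Step 3 — cumulative fraction after k components = (λ_1 + ... + λ_k) / Σ λ:
  k = 1: 57/123 = 0.4634
  k = 2: (57 + 37)/123 = 94/123 = 0.7642
  k = 3: (57 + 37 + 29)/123 = 123/123 = 1

Summary (fraction, with percent):

explained: PC1 0.4634 (46.34%), PC2 0.3008 (30.08%), PC3 0.2358 (23.58%);  cumulative: 0.4634, 0.7642, 1


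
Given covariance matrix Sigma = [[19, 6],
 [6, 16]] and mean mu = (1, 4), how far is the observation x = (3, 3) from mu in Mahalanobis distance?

Step 1 — centre the observation: (x - mu) = (2, -1).

Step 2 — invert Sigma. det(Sigma) = 19·16 - (6)² = 268.
  Sigma^{-1} = (1/det) · [[d, -b], [-b, a]] = [[0.0597, -0.0224],
 [-0.0224, 0.0709]].

Step 3 — form the quadratic (x - mu)^T · Sigma^{-1} · (x - mu):
  Sigma^{-1} · (x - mu) = (0.1418, -0.1157).
  (x - mu)^T · [Sigma^{-1} · (x - mu)] = (2)·(0.1418) + (-1)·(-0.1157) = 0.3993.

Step 4 — take square root: d = √(0.3993) ≈ 0.6319.

d(x, mu) = √(0.3993) ≈ 0.6319


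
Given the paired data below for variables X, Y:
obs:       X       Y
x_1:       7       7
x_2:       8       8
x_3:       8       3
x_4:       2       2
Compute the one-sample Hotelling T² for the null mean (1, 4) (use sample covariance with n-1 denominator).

Step 1 — sample mean vector:
  mean(X) = (7 + 8 + 8 + 2) / 4 = 25/4 = 6.25
  mean(Y) = (7 + 8 + 3 + 2) / 4 = 20/4 = 5
  x̄ = (6.25, 5),  deviation x̄ - mu_0 = (6.25, 5) - (1, 4) = (5.25, 1).

Step 2 — sample covariance matrix, S[i,j] = (1/(n-1)) · Σ_k (x_{k,i} - mean_i) · (x_{k,j} - mean_j), divisor n-1 = 3:
  S[X,X] = ((0.75)·(0.75) + (1.75)·(1.75) + (1.75)·(1.75) + (-4.25)·(-4.25)) / 3 = 24.75/3 = 8.25
  S[X,Y] = ((0.75)·(2) + (1.75)·(3) + (1.75)·(-2) + (-4.25)·(-3)) / 3 = 16/3 = 5.3333
  S[Y,Y] = ((2)·(2) + (3)·(3) + (-2)·(-2) + (-3)·(-3)) / 3 = 26/3 = 8.6667
  S = [[8.25, 5.3333],
 [5.3333, 8.6667]].

Step 3 — invert S. det(S) = 8.25·8.6667 - (5.3333)² = 43.0556.
  S^{-1} = (1/det) · [[d, -b], [-b, a]] = [[0.2013, -0.1239],
 [-0.1239, 0.1916]].

Step 4 — quadratic form (x̄ - mu_0)^T · S^{-1} · (x̄ - mu_0):
  S^{-1} · (x̄ - mu_0) = (0.9329, -0.4587),
  (x̄ - mu_0)^T · [...] = (5.25)·(0.9329) + (1)·(-0.4587) = 4.439.

Step 5 — scale by n: T² = 4 · 4.439 = 17.7561.

T² ≈ 17.7561


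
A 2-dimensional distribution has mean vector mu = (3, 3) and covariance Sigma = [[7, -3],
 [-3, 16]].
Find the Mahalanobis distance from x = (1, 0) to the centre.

Step 1 — centre the observation: (x - mu) = (-2, -3).

Step 2 — invert Sigma. det(Sigma) = 7·16 - (-3)² = 103.
  Sigma^{-1} = (1/det) · [[d, -b], [-b, a]] = [[0.1553, 0.0291],
 [0.0291, 0.068]].

Step 3 — form the quadratic (x - mu)^T · Sigma^{-1} · (x - mu):
  Sigma^{-1} · (x - mu) = (-0.3981, -0.2621).
  (x - mu)^T · [Sigma^{-1} · (x - mu)] = (-2)·(-0.3981) + (-3)·(-0.2621) = 1.5825.

Step 4 — take square root: d = √(1.5825) ≈ 1.258.

d(x, mu) = √(1.5825) ≈ 1.258


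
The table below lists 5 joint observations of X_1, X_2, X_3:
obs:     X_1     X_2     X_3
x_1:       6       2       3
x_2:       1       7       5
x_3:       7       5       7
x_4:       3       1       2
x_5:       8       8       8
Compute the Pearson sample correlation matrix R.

Step 1 — column means:
  mean(X_1) = (6 + 1 + 7 + 3 + 8) / 5 = 25/5 = 5
  mean(X_2) = (2 + 7 + 5 + 1 + 8) / 5 = 23/5 = 4.6
  mean(X_3) = (3 + 5 + 7 + 2 + 8) / 5 = 25/5 = 5

Step 2 — sample variances and covariances s[i,j] = (1/(n-1)) · Σ_k (x_{k,i} - mean_i) · (x_{k,j} - mean_j), with n-1 = 4:
  s[X_1,X_1] = ((1)·(1) + (-4)·(-4) + (2)·(2) + (-2)·(-2) + (3)·(3)) / 4 = 34/4 = 8.5
  s[X_1,X_2] = ((1)·(-2.6) + (-4)·(2.4) + (2)·(0.4) + (-2)·(-3.6) + (3)·(3.4)) / 4 = 6/4 = 1.5
  s[X_1,X_3] = ((1)·(-2) + (-4)·(0) + (2)·(2) + (-2)·(-3) + (3)·(3)) / 4 = 17/4 = 4.25
  s[X_2,X_2] = ((-2.6)·(-2.6) + (2.4)·(2.4) + (0.4)·(0.4) + (-3.6)·(-3.6) + (3.4)·(3.4)) / 4 = 37.2/4 = 9.3
  s[X_2,X_3] = ((-2.6)·(-2) + (2.4)·(0) + (0.4)·(2) + (-3.6)·(-3) + (3.4)·(3)) / 4 = 27/4 = 6.75
  s[X_3,X_3] = ((-2)·(-2) + (0)·(0) + (2)·(2) + (-3)·(-3) + (3)·(3)) / 4 = 26/4 = 6.5
  Sample standard deviations s_i = √(s[i,i]):
  s(X_1) = √(8.5) = 2.9155
  s(X_2) = √(9.3) = 3.0496
  s(X_3) = √(6.5) = 2.5495

Step 3 — r_{ij} = s_{ij} / (s_i · s_j):
  r[X_1,X_1] = 1 (diagonal).
  r[X_1,X_2] = 1.5 / (2.9155 · 3.0496) = 1.5 / 8.891 = 0.1687
  r[X_1,X_3] = 4.25 / (2.9155 · 2.5495) = 4.25 / 7.433 = 0.5718
  r[X_2,X_2] = 1 (diagonal).
  r[X_2,X_3] = 6.75 / (3.0496 · 2.5495) = 6.75 / 7.775 = 0.8682
  r[X_3,X_3] = 1 (diagonal).

R is symmetric with unit diagonal. Assembling:

R = [[1, 0.1687, 0.5718],
 [0.1687, 1, 0.8682],
 [0.5718, 0.8682, 1]]


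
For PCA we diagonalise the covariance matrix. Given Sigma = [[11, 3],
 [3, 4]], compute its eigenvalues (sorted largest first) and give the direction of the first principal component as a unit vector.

Step 1 — characteristic polynomial of 2×2 Sigma:
  det(Sigma - λI) = λ² - trace · λ + det = 0.
  trace = 11 + 4 = 15, det = 11·4 - (3)² = 35.
Step 2 — discriminant:
  Δ = trace² - 4·det = 225 - 140 = 85.
Step 3 — eigenvalues:
  λ = (trace ± √Δ)/2 = (15 ± 9.2195)/2,
  λ_1 = 12.1098,  λ_2 = 2.8902.

Step 4 — unit eigenvector for λ_1: solve (Sigma - λ_1 I)v = 0. First row:
  (11 - 12.1098)·v_x + (3)·v_y = 0, i.e. (-1.1098)·v_x + (3)·v_y = 0,
  so v ∝ (b, λ_1 - a) = (3, 1.1098) = u.
  ||u|| = √((3)² + (1.1098)²) = √(10.2316) ≈ 3.1987,
  v_1 = u/||u|| ≈ (0.9379, 0.3469) (||v_1|| = 1).

λ_1 = 12.1098,  λ_2 = 2.8902;  v_1 ≈ (0.9379, 0.3469)


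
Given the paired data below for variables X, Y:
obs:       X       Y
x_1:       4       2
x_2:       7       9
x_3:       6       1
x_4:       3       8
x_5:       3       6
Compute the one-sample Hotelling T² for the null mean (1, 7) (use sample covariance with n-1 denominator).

Step 1 — sample mean vector:
  mean(X) = (4 + 7 + 6 + 3 + 3) / 5 = 23/5 = 4.6
  mean(Y) = (2 + 9 + 1 + 8 + 6) / 5 = 26/5 = 5.2
  x̄ = (4.6, 5.2),  deviation x̄ - mu_0 = (4.6, 5.2) - (1, 7) = (3.6, -1.8).

Step 2 — sample covariance matrix, S[i,j] = (1/(n-1)) · Σ_k (x_{k,i} - mean_i) · (x_{k,j} - mean_j), divisor n-1 = 4:
  S[X,X] = ((-0.6)·(-0.6) + (2.4)·(2.4) + (1.4)·(1.4) + (-1.6)·(-1.6) + (-1.6)·(-1.6)) / 4 = 13.2/4 = 3.3
  S[X,Y] = ((-0.6)·(-3.2) + (2.4)·(3.8) + (1.4)·(-4.2) + (-1.6)·(2.8) + (-1.6)·(0.8)) / 4 = -0.6/4 = -0.15
  S[Y,Y] = ((-3.2)·(-3.2) + (3.8)·(3.8) + (-4.2)·(-4.2) + (2.8)·(2.8) + (0.8)·(0.8)) / 4 = 50.8/4 = 12.7
  S = [[3.3, -0.15],
 [-0.15, 12.7]].

Step 3 — invert S. det(S) = 3.3·12.7 - (-0.15)² = 41.8875.
  S^{-1} = (1/det) · [[d, -b], [-b, a]] = [[0.3032, 0.0036],
 [0.0036, 0.0788]].

Step 4 — quadratic form (x̄ - mu_0)^T · S^{-1} · (x̄ - mu_0):
  S^{-1} · (x̄ - mu_0) = (1.085, -0.1289),
  (x̄ - mu_0)^T · [...] = (3.6)·(1.085) + (-1.8)·(-0.1289) = 4.1382.

Step 5 — scale by n: T² = 5 · 4.1382 = 20.6911.

T² ≈ 20.6911


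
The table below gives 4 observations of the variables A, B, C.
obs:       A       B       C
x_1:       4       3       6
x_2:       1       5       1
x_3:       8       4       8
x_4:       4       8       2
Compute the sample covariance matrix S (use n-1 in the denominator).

Step 1 — column means:
  mean(A) = (4 + 1 + 8 + 4) / 4 = 17/4 = 4.25
  mean(B) = (3 + 5 + 4 + 8) / 4 = 20/4 = 5
  mean(C) = (6 + 1 + 8 + 2) / 4 = 17/4 = 4.25

Step 2 — sample covariance S[i,j] = (1/(n-1)) · Σ_k (x_{k,i} - mean_i) · (x_{k,j} - mean_j), with n-1 = 3.
  S[A,A] = ((-0.25)·(-0.25) + (-3.25)·(-3.25) + (3.75)·(3.75) + (-0.25)·(-0.25)) / 3 = 24.75/3 = 8.25
  S[A,B] = ((-0.25)·(-2) + (-3.25)·(0) + (3.75)·(-1) + (-0.25)·(3)) / 3 = -4/3 = -1.3333
  S[A,C] = ((-0.25)·(1.75) + (-3.25)·(-3.25) + (3.75)·(3.75) + (-0.25)·(-2.25)) / 3 = 24.75/3 = 8.25
  S[B,B] = ((-2)·(-2) + (0)·(0) + (-1)·(-1) + (3)·(3)) / 3 = 14/3 = 4.6667
  S[B,C] = ((-2)·(1.75) + (0)·(-3.25) + (-1)·(3.75) + (3)·(-2.25)) / 3 = -14/3 = -4.6667
  S[C,C] = ((1.75)·(1.75) + (-3.25)·(-3.25) + (3.75)·(3.75) + (-2.25)·(-2.25)) / 3 = 32.75/3 = 10.9167

S is symmetric (S[j,i] = S[i,j]). Assembling:

S = [[8.25, -1.3333, 8.25],
 [-1.3333, 4.6667, -4.6667],
 [8.25, -4.6667, 10.9167]]


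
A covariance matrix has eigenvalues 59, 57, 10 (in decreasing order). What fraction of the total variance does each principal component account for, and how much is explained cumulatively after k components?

Step 1 — total variance = trace(Sigma) = Σ λ_i = 59 + 57 + 10 = 126.

Step 2 — fraction explained by component i = λ_i / Σ λ:
  PC1: 59/126 = 0.4683
  PC2: 57/126 = 0.4524
  PC3: 10/126 = 0.0794

Step 3 — cumulative fraction after k components = (λ_1 + ... + λ_k) / Σ λ:
  k = 1: 59/126 = 0.4683
  k = 2: (59 + 57)/126 = 116/126 = 0.9206
  k = 3: (59 + 57 + 10)/126 = 126/126 = 1

Summary (fraction, with percent):

explained: PC1 0.4683 (46.83%), PC2 0.4524 (45.24%), PC3 0.0794 (7.94%);  cumulative: 0.4683, 0.9206, 1


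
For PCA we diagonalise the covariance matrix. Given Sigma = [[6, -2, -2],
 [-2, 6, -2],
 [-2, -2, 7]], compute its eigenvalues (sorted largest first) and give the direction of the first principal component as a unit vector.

Step 1 — characteristic polynomial p(λ) = det(λI - Sigma) = λ³ - tr·λ² + c_1·λ - det, where tr = trace, c_1 = sum of the principal 2×2 minors, det = det(Sigma):
  tr = 6 + 6 + 7 = 19,
  c_1 = (6·6 - (-2)²) + (6·7 - (-2)²) + (6·7 - (-2)²) = 32 + 38 + 38 = 108,
  det = 6·(6·7 - (-2)²) - (-2)·((-2)·7 - (-2)·(-2)) + (-2)·((-2)·(-2) - 6·(-2)) = 6·(38) - (-2)·(-18) + (-2)·(16) = 160.
  So p(λ) = λ³ - 19λ² + 108λ - 160.
Step 2 — look for an integer root (rational root theorem: any rational root is an integer divisor of 160). Testing λ = 8:
  p(8) = 512 - 1216 + 864 - 160 = 0  ✓
  Dividing out (λ - 8): p(λ) = (λ - 8)(λ² - 11λ + 20).
Step 3 — remaining eigenvalues from the quadratic λ² - 11λ + 20 = 0:
  Δ = 11² - 4·20 = 121 - 80 = 41,  λ = (11 ± √41)/2 = (11 ± 6.4031)/2 ≈ 8.7016 or 2.2984.
  Sorted: λ_1 = 8.7016,  λ_2 = 8,  λ_3 = 2.2984  (check: sum = 19 = tr ✓).

Step 4 — unit eigenvector for λ_1 ≈ 8.7016: v spans the null space of (Sigma - λ_1 I), whose rows are
  r_1 = (-2.7016, -2, -2),  r_2 = (-2, -2.7016, -2),  r_3 = (-2, -2, -1.7016).
  v is orthogonal to every row, so take v ∝ r_1 × r_2 = ((-2)·(-2) - (-2)·(-2.7016), (-2)·(-2) - (-2.7016)·(-2), (-2.7016)·(-2.7016) - (-2)·(-2)) ≈ (-1.4031, -1.4031, 3.2984).
  Rescale (multiply by -1 so the first nonzero entry is positive): u = (1.4031, 1.4031, -3.2984).
  ||u|| = √((1.4031)² + (1.4031)² + (-3.2984)²) = √(14.8172) ≈ 3.8493,  v_1 = u/||u|| ≈ (0.3645, 0.3645, -0.8569) (||v_1|| = 1).

λ_1 = 8.7016,  λ_2 = 8,  λ_3 = 2.2984;  v_1 ≈ (0.3645, 0.3645, -0.8569)


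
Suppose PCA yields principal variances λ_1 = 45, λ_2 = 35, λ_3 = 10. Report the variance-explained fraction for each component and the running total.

Step 1 — total variance = trace(Sigma) = Σ λ_i = 45 + 35 + 10 = 90.

Step 2 — fraction explained by component i = λ_i / Σ λ:
  PC1: 45/90 = 0.5
  PC2: 35/90 = 0.3889
  PC3: 10/90 = 0.1111

Step 3 — cumulative fraction after k components = (λ_1 + ... + λ_k) / Σ λ:
  k = 1: 45/90 = 0.5
  k = 2: (45 + 35)/90 = 80/90 = 0.8889
  k = 3: (45 + 35 + 10)/90 = 90/90 = 1

Summary (fraction, with percent):

explained: PC1 0.5 (50%), PC2 0.3889 (38.89%), PC3 0.1111 (11.11%);  cumulative: 0.5, 0.8889, 1
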